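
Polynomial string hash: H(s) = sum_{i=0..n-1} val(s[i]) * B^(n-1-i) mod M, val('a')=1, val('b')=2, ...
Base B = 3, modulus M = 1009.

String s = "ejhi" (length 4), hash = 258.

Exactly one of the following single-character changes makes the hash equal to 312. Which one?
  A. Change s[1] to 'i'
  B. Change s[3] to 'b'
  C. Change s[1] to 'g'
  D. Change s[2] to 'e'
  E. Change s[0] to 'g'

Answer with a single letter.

Option A: s[1]='j'->'i', delta=(9-10)*3^2 mod 1009 = 1000, hash=258+1000 mod 1009 = 249
Option B: s[3]='i'->'b', delta=(2-9)*3^0 mod 1009 = 1002, hash=258+1002 mod 1009 = 251
Option C: s[1]='j'->'g', delta=(7-10)*3^2 mod 1009 = 982, hash=258+982 mod 1009 = 231
Option D: s[2]='h'->'e', delta=(5-8)*3^1 mod 1009 = 1000, hash=258+1000 mod 1009 = 249
Option E: s[0]='e'->'g', delta=(7-5)*3^3 mod 1009 = 54, hash=258+54 mod 1009 = 312 <-- target

Answer: E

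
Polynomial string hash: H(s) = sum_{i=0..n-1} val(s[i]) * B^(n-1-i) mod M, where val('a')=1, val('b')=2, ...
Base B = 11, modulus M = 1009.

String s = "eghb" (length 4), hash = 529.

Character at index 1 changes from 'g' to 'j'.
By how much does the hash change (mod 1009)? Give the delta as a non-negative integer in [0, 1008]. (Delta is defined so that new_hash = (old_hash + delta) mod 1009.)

Answer: 363

Derivation:
Delta formula: (val(new) - val(old)) * B^(n-1-k) mod M
  val('j') - val('g') = 10 - 7 = 3
  B^(n-1-k) = 11^2 mod 1009 = 121
  Delta = 3 * 121 mod 1009 = 363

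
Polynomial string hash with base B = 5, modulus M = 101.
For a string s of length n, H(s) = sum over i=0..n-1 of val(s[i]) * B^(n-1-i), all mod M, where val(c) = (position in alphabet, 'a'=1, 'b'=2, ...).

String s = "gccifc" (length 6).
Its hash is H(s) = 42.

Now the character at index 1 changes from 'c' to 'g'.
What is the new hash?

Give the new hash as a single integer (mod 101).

val('c') = 3, val('g') = 7
Position k = 1, exponent = n-1-k = 4
B^4 mod M = 5^4 mod 101 = 19
Delta = (7 - 3) * 19 mod 101 = 76
New hash = (42 + 76) mod 101 = 17

Answer: 17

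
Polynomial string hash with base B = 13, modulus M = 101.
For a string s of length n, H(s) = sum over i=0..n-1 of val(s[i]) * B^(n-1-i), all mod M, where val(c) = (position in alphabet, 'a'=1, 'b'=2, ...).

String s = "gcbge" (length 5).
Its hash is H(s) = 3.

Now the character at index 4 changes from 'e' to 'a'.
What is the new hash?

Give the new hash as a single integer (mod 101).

Answer: 100

Derivation:
val('e') = 5, val('a') = 1
Position k = 4, exponent = n-1-k = 0
B^0 mod M = 13^0 mod 101 = 1
Delta = (1 - 5) * 1 mod 101 = 97
New hash = (3 + 97) mod 101 = 100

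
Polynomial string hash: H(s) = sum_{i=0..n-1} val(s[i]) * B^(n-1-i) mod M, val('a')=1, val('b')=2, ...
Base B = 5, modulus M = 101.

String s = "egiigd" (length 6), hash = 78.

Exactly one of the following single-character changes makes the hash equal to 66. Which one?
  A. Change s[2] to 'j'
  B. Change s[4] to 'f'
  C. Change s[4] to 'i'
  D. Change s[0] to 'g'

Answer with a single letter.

Option A: s[2]='i'->'j', delta=(10-9)*5^3 mod 101 = 24, hash=78+24 mod 101 = 1
Option B: s[4]='g'->'f', delta=(6-7)*5^1 mod 101 = 96, hash=78+96 mod 101 = 73
Option C: s[4]='g'->'i', delta=(9-7)*5^1 mod 101 = 10, hash=78+10 mod 101 = 88
Option D: s[0]='e'->'g', delta=(7-5)*5^5 mod 101 = 89, hash=78+89 mod 101 = 66 <-- target

Answer: D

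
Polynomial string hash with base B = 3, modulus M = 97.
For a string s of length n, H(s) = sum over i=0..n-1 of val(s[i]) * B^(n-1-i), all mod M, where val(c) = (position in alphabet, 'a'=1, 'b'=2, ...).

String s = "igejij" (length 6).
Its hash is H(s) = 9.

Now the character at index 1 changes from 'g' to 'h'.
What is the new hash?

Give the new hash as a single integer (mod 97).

val('g') = 7, val('h') = 8
Position k = 1, exponent = n-1-k = 4
B^4 mod M = 3^4 mod 97 = 81
Delta = (8 - 7) * 81 mod 97 = 81
New hash = (9 + 81) mod 97 = 90

Answer: 90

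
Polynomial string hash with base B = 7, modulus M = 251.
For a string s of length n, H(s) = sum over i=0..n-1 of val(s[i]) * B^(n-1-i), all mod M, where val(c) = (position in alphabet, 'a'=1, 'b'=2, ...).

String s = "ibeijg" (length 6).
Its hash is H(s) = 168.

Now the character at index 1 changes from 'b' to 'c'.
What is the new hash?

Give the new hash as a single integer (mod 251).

Answer: 59

Derivation:
val('b') = 2, val('c') = 3
Position k = 1, exponent = n-1-k = 4
B^4 mod M = 7^4 mod 251 = 142
Delta = (3 - 2) * 142 mod 251 = 142
New hash = (168 + 142) mod 251 = 59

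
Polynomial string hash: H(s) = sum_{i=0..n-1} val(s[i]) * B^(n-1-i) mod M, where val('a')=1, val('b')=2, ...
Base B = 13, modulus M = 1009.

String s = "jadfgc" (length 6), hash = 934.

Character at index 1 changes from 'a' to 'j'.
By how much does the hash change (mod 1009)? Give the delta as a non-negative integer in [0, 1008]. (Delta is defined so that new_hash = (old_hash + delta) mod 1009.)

Answer: 763

Derivation:
Delta formula: (val(new) - val(old)) * B^(n-1-k) mod M
  val('j') - val('a') = 10 - 1 = 9
  B^(n-1-k) = 13^4 mod 1009 = 309
  Delta = 9 * 309 mod 1009 = 763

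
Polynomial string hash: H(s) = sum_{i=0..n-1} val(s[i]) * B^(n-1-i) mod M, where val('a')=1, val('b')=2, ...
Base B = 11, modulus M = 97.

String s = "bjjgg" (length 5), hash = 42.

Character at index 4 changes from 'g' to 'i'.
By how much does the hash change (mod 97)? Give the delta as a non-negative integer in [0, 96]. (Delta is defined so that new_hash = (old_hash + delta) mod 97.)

Delta formula: (val(new) - val(old)) * B^(n-1-k) mod M
  val('i') - val('g') = 9 - 7 = 2
  B^(n-1-k) = 11^0 mod 97 = 1
  Delta = 2 * 1 mod 97 = 2

Answer: 2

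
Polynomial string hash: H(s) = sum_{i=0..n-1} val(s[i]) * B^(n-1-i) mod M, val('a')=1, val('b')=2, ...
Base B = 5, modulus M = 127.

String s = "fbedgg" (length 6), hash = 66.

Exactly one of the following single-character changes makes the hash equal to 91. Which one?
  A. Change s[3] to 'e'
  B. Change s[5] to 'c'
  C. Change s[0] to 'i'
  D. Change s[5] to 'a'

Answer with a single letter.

Option A: s[3]='d'->'e', delta=(5-4)*5^2 mod 127 = 25, hash=66+25 mod 127 = 91 <-- target
Option B: s[5]='g'->'c', delta=(3-7)*5^0 mod 127 = 123, hash=66+123 mod 127 = 62
Option C: s[0]='f'->'i', delta=(9-6)*5^5 mod 127 = 104, hash=66+104 mod 127 = 43
Option D: s[5]='g'->'a', delta=(1-7)*5^0 mod 127 = 121, hash=66+121 mod 127 = 60

Answer: A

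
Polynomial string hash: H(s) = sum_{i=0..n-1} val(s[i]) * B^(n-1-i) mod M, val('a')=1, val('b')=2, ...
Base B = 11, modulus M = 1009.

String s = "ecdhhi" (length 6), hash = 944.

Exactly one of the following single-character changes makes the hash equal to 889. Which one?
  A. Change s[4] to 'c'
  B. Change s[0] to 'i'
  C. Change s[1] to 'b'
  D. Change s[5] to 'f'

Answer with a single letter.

Answer: A

Derivation:
Option A: s[4]='h'->'c', delta=(3-8)*11^1 mod 1009 = 954, hash=944+954 mod 1009 = 889 <-- target
Option B: s[0]='e'->'i', delta=(9-5)*11^5 mod 1009 = 462, hash=944+462 mod 1009 = 397
Option C: s[1]='c'->'b', delta=(2-3)*11^4 mod 1009 = 494, hash=944+494 mod 1009 = 429
Option D: s[5]='i'->'f', delta=(6-9)*11^0 mod 1009 = 1006, hash=944+1006 mod 1009 = 941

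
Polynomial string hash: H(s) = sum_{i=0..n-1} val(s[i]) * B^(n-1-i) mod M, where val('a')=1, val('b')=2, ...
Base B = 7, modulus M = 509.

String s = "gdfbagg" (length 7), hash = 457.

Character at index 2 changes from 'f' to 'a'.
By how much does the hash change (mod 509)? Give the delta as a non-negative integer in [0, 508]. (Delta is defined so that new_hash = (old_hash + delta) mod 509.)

Delta formula: (val(new) - val(old)) * B^(n-1-k) mod M
  val('a') - val('f') = 1 - 6 = -5
  B^(n-1-k) = 7^4 mod 509 = 365
  Delta = -5 * 365 mod 509 = 211

Answer: 211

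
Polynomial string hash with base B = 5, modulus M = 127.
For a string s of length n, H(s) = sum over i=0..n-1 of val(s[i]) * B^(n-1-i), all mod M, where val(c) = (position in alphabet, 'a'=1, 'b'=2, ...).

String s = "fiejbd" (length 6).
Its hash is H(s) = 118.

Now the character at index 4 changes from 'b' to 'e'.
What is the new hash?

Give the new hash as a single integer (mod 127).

Answer: 6

Derivation:
val('b') = 2, val('e') = 5
Position k = 4, exponent = n-1-k = 1
B^1 mod M = 5^1 mod 127 = 5
Delta = (5 - 2) * 5 mod 127 = 15
New hash = (118 + 15) mod 127 = 6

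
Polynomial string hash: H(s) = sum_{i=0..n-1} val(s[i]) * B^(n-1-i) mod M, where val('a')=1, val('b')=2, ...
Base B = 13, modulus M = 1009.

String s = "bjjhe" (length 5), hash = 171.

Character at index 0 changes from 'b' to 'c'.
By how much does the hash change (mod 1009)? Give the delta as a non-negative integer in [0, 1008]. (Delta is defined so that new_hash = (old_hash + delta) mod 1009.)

Answer: 309

Derivation:
Delta formula: (val(new) - val(old)) * B^(n-1-k) mod M
  val('c') - val('b') = 3 - 2 = 1
  B^(n-1-k) = 13^4 mod 1009 = 309
  Delta = 1 * 309 mod 1009 = 309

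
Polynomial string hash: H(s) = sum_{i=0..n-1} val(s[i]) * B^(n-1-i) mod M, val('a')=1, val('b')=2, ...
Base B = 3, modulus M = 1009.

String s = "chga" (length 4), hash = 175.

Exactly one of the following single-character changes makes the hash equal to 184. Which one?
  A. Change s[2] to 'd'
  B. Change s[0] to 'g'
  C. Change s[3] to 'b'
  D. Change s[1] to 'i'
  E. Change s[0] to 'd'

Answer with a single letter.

Answer: D

Derivation:
Option A: s[2]='g'->'d', delta=(4-7)*3^1 mod 1009 = 1000, hash=175+1000 mod 1009 = 166
Option B: s[0]='c'->'g', delta=(7-3)*3^3 mod 1009 = 108, hash=175+108 mod 1009 = 283
Option C: s[3]='a'->'b', delta=(2-1)*3^0 mod 1009 = 1, hash=175+1 mod 1009 = 176
Option D: s[1]='h'->'i', delta=(9-8)*3^2 mod 1009 = 9, hash=175+9 mod 1009 = 184 <-- target
Option E: s[0]='c'->'d', delta=(4-3)*3^3 mod 1009 = 27, hash=175+27 mod 1009 = 202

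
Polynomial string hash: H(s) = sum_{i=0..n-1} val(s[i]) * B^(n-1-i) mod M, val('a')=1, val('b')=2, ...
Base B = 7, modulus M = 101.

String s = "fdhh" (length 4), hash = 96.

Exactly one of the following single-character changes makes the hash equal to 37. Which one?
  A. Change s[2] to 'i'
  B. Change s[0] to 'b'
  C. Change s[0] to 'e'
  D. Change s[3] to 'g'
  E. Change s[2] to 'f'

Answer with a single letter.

Option A: s[2]='h'->'i', delta=(9-8)*7^1 mod 101 = 7, hash=96+7 mod 101 = 2
Option B: s[0]='f'->'b', delta=(2-6)*7^3 mod 101 = 42, hash=96+42 mod 101 = 37 <-- target
Option C: s[0]='f'->'e', delta=(5-6)*7^3 mod 101 = 61, hash=96+61 mod 101 = 56
Option D: s[3]='h'->'g', delta=(7-8)*7^0 mod 101 = 100, hash=96+100 mod 101 = 95
Option E: s[2]='h'->'f', delta=(6-8)*7^1 mod 101 = 87, hash=96+87 mod 101 = 82

Answer: B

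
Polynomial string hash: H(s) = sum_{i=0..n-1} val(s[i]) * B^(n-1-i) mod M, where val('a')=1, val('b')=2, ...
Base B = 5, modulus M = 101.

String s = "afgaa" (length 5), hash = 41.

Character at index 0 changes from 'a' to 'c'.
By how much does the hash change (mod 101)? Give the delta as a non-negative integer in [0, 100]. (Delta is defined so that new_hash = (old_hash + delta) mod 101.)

Answer: 38

Derivation:
Delta formula: (val(new) - val(old)) * B^(n-1-k) mod M
  val('c') - val('a') = 3 - 1 = 2
  B^(n-1-k) = 5^4 mod 101 = 19
  Delta = 2 * 19 mod 101 = 38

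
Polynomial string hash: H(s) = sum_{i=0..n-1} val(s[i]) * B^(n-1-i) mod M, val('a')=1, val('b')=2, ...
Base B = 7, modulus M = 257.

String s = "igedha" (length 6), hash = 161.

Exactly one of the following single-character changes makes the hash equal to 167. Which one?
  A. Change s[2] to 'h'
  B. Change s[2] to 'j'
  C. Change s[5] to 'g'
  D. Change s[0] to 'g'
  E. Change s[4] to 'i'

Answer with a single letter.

Option A: s[2]='e'->'h', delta=(8-5)*7^3 mod 257 = 1, hash=161+1 mod 257 = 162
Option B: s[2]='e'->'j', delta=(10-5)*7^3 mod 257 = 173, hash=161+173 mod 257 = 77
Option C: s[5]='a'->'g', delta=(7-1)*7^0 mod 257 = 6, hash=161+6 mod 257 = 167 <-- target
Option D: s[0]='i'->'g', delta=(7-9)*7^5 mod 257 = 53, hash=161+53 mod 257 = 214
Option E: s[4]='h'->'i', delta=(9-8)*7^1 mod 257 = 7, hash=161+7 mod 257 = 168

Answer: C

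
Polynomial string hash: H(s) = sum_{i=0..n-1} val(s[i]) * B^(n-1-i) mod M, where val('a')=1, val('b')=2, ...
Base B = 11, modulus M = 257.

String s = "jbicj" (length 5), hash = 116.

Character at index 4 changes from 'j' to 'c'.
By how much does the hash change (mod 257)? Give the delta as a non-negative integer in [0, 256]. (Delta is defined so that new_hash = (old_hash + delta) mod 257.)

Answer: 250

Derivation:
Delta formula: (val(new) - val(old)) * B^(n-1-k) mod M
  val('c') - val('j') = 3 - 10 = -7
  B^(n-1-k) = 11^0 mod 257 = 1
  Delta = -7 * 1 mod 257 = 250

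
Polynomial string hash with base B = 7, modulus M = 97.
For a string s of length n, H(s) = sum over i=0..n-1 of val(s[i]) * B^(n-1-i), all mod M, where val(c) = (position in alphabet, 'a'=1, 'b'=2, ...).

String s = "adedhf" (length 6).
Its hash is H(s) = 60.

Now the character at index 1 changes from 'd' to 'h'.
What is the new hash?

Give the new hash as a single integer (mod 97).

val('d') = 4, val('h') = 8
Position k = 1, exponent = n-1-k = 4
B^4 mod M = 7^4 mod 97 = 73
Delta = (8 - 4) * 73 mod 97 = 1
New hash = (60 + 1) mod 97 = 61

Answer: 61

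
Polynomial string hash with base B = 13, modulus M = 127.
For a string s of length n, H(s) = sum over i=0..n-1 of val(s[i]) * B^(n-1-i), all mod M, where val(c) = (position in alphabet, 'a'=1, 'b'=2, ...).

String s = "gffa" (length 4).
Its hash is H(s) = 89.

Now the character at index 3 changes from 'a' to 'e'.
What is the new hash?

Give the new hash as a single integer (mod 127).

val('a') = 1, val('e') = 5
Position k = 3, exponent = n-1-k = 0
B^0 mod M = 13^0 mod 127 = 1
Delta = (5 - 1) * 1 mod 127 = 4
New hash = (89 + 4) mod 127 = 93

Answer: 93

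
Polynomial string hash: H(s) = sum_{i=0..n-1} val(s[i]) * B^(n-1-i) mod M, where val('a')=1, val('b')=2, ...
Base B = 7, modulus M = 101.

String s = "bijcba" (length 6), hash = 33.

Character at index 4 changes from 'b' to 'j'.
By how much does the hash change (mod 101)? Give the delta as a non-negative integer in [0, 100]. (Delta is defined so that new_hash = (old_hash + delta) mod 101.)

Delta formula: (val(new) - val(old)) * B^(n-1-k) mod M
  val('j') - val('b') = 10 - 2 = 8
  B^(n-1-k) = 7^1 mod 101 = 7
  Delta = 8 * 7 mod 101 = 56

Answer: 56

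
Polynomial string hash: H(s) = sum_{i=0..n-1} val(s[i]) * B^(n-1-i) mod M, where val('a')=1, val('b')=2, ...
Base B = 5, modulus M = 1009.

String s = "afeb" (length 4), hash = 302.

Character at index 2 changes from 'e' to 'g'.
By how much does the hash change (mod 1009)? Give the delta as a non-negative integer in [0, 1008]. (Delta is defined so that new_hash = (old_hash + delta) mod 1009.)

Delta formula: (val(new) - val(old)) * B^(n-1-k) mod M
  val('g') - val('e') = 7 - 5 = 2
  B^(n-1-k) = 5^1 mod 1009 = 5
  Delta = 2 * 5 mod 1009 = 10

Answer: 10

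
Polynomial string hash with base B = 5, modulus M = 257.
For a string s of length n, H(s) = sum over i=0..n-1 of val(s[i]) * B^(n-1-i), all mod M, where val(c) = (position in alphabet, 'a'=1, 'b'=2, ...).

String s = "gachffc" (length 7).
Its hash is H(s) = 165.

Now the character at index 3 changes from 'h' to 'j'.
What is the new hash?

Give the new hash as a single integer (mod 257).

val('h') = 8, val('j') = 10
Position k = 3, exponent = n-1-k = 3
B^3 mod M = 5^3 mod 257 = 125
Delta = (10 - 8) * 125 mod 257 = 250
New hash = (165 + 250) mod 257 = 158

Answer: 158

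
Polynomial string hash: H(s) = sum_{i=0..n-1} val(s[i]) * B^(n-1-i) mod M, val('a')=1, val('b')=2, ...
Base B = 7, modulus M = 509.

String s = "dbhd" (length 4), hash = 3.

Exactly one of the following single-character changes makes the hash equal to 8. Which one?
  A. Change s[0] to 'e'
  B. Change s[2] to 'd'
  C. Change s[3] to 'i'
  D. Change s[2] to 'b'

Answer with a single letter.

Answer: C

Derivation:
Option A: s[0]='d'->'e', delta=(5-4)*7^3 mod 509 = 343, hash=3+343 mod 509 = 346
Option B: s[2]='h'->'d', delta=(4-8)*7^1 mod 509 = 481, hash=3+481 mod 509 = 484
Option C: s[3]='d'->'i', delta=(9-4)*7^0 mod 509 = 5, hash=3+5 mod 509 = 8 <-- target
Option D: s[2]='h'->'b', delta=(2-8)*7^1 mod 509 = 467, hash=3+467 mod 509 = 470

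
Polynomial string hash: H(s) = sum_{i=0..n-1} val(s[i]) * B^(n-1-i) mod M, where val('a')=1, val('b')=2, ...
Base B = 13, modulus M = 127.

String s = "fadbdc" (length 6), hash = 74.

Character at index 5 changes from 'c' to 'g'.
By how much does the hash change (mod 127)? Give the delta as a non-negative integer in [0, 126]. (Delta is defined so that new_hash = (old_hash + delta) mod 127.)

Answer: 4

Derivation:
Delta formula: (val(new) - val(old)) * B^(n-1-k) mod M
  val('g') - val('c') = 7 - 3 = 4
  B^(n-1-k) = 13^0 mod 127 = 1
  Delta = 4 * 1 mod 127 = 4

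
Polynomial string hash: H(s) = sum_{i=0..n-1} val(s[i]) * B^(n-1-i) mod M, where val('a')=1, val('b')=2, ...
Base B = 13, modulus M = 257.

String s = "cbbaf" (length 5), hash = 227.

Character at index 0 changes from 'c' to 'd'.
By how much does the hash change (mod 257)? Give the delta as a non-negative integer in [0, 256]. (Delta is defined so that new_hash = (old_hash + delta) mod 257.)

Delta formula: (val(new) - val(old)) * B^(n-1-k) mod M
  val('d') - val('c') = 4 - 3 = 1
  B^(n-1-k) = 13^4 mod 257 = 34
  Delta = 1 * 34 mod 257 = 34

Answer: 34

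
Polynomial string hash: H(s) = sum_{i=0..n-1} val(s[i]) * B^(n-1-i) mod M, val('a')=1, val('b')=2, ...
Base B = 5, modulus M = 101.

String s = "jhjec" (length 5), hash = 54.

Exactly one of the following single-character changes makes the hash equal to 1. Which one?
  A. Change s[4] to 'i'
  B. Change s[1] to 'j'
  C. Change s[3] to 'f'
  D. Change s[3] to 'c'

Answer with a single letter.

Option A: s[4]='c'->'i', delta=(9-3)*5^0 mod 101 = 6, hash=54+6 mod 101 = 60
Option B: s[1]='h'->'j', delta=(10-8)*5^3 mod 101 = 48, hash=54+48 mod 101 = 1 <-- target
Option C: s[3]='e'->'f', delta=(6-5)*5^1 mod 101 = 5, hash=54+5 mod 101 = 59
Option D: s[3]='e'->'c', delta=(3-5)*5^1 mod 101 = 91, hash=54+91 mod 101 = 44

Answer: B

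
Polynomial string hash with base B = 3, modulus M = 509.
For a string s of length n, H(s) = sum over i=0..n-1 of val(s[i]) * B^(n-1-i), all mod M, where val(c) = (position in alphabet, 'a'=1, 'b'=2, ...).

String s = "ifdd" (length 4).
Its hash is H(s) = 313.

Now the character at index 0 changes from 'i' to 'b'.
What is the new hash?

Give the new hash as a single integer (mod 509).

val('i') = 9, val('b') = 2
Position k = 0, exponent = n-1-k = 3
B^3 mod M = 3^3 mod 509 = 27
Delta = (2 - 9) * 27 mod 509 = 320
New hash = (313 + 320) mod 509 = 124

Answer: 124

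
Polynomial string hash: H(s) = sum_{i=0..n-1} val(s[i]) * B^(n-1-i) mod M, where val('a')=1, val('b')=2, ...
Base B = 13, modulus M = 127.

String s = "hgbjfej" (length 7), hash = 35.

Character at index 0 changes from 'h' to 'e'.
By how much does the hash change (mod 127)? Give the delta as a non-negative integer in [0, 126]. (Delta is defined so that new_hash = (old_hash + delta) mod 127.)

Answer: 113

Derivation:
Delta formula: (val(new) - val(old)) * B^(n-1-k) mod M
  val('e') - val('h') = 5 - 8 = -3
  B^(n-1-k) = 13^6 mod 127 = 47
  Delta = -3 * 47 mod 127 = 113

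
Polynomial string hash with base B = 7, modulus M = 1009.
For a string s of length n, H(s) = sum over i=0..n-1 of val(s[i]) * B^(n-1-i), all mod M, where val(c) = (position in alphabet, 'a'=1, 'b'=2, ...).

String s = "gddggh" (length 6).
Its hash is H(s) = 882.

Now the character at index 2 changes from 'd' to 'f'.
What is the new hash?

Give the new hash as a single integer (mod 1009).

val('d') = 4, val('f') = 6
Position k = 2, exponent = n-1-k = 3
B^3 mod M = 7^3 mod 1009 = 343
Delta = (6 - 4) * 343 mod 1009 = 686
New hash = (882 + 686) mod 1009 = 559

Answer: 559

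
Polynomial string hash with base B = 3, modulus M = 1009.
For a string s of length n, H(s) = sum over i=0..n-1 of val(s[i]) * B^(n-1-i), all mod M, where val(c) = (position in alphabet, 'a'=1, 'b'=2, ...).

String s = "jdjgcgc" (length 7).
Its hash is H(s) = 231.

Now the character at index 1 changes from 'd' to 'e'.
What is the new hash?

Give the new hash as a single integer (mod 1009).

Answer: 474

Derivation:
val('d') = 4, val('e') = 5
Position k = 1, exponent = n-1-k = 5
B^5 mod M = 3^5 mod 1009 = 243
Delta = (5 - 4) * 243 mod 1009 = 243
New hash = (231 + 243) mod 1009 = 474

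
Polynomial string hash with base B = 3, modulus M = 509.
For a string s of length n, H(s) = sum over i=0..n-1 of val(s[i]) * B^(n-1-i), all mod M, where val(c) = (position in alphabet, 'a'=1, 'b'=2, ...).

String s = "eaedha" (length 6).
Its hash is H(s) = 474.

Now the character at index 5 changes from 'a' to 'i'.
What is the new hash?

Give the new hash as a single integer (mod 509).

Answer: 482

Derivation:
val('a') = 1, val('i') = 9
Position k = 5, exponent = n-1-k = 0
B^0 mod M = 3^0 mod 509 = 1
Delta = (9 - 1) * 1 mod 509 = 8
New hash = (474 + 8) mod 509 = 482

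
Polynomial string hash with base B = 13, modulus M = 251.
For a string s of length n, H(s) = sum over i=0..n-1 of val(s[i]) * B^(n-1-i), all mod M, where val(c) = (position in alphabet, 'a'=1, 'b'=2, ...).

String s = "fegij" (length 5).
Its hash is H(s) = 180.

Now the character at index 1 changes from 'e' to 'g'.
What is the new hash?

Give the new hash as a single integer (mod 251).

Answer: 56

Derivation:
val('e') = 5, val('g') = 7
Position k = 1, exponent = n-1-k = 3
B^3 mod M = 13^3 mod 251 = 189
Delta = (7 - 5) * 189 mod 251 = 127
New hash = (180 + 127) mod 251 = 56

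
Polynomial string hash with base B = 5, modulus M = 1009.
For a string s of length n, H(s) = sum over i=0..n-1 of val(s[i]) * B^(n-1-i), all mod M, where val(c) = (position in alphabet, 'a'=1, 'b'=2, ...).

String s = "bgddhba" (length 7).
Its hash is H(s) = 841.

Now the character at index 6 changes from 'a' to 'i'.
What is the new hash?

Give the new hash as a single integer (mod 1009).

Answer: 849

Derivation:
val('a') = 1, val('i') = 9
Position k = 6, exponent = n-1-k = 0
B^0 mod M = 5^0 mod 1009 = 1
Delta = (9 - 1) * 1 mod 1009 = 8
New hash = (841 + 8) mod 1009 = 849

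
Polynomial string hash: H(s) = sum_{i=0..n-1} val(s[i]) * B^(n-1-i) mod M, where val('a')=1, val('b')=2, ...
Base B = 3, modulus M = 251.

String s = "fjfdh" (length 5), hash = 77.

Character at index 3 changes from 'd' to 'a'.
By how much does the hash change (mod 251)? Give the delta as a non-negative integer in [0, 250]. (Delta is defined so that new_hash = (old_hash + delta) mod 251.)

Answer: 242

Derivation:
Delta formula: (val(new) - val(old)) * B^(n-1-k) mod M
  val('a') - val('d') = 1 - 4 = -3
  B^(n-1-k) = 3^1 mod 251 = 3
  Delta = -3 * 3 mod 251 = 242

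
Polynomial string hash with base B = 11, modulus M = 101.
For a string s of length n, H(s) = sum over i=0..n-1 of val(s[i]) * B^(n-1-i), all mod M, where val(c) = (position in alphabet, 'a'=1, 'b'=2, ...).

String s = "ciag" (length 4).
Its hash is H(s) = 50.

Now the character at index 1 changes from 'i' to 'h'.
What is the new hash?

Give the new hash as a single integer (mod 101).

val('i') = 9, val('h') = 8
Position k = 1, exponent = n-1-k = 2
B^2 mod M = 11^2 mod 101 = 20
Delta = (8 - 9) * 20 mod 101 = 81
New hash = (50 + 81) mod 101 = 30

Answer: 30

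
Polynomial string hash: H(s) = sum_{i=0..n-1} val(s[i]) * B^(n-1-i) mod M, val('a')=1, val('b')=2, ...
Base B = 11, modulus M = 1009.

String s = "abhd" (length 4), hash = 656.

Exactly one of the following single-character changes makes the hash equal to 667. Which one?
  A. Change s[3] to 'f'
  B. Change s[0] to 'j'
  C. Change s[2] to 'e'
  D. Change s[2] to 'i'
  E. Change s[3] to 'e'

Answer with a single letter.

Option A: s[3]='d'->'f', delta=(6-4)*11^0 mod 1009 = 2, hash=656+2 mod 1009 = 658
Option B: s[0]='a'->'j', delta=(10-1)*11^3 mod 1009 = 880, hash=656+880 mod 1009 = 527
Option C: s[2]='h'->'e', delta=(5-8)*11^1 mod 1009 = 976, hash=656+976 mod 1009 = 623
Option D: s[2]='h'->'i', delta=(9-8)*11^1 mod 1009 = 11, hash=656+11 mod 1009 = 667 <-- target
Option E: s[3]='d'->'e', delta=(5-4)*11^0 mod 1009 = 1, hash=656+1 mod 1009 = 657

Answer: D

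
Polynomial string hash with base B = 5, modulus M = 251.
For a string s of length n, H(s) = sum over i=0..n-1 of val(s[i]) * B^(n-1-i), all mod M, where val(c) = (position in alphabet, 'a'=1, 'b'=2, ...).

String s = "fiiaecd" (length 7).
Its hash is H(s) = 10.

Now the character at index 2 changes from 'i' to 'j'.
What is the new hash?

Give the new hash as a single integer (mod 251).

val('i') = 9, val('j') = 10
Position k = 2, exponent = n-1-k = 4
B^4 mod M = 5^4 mod 251 = 123
Delta = (10 - 9) * 123 mod 251 = 123
New hash = (10 + 123) mod 251 = 133

Answer: 133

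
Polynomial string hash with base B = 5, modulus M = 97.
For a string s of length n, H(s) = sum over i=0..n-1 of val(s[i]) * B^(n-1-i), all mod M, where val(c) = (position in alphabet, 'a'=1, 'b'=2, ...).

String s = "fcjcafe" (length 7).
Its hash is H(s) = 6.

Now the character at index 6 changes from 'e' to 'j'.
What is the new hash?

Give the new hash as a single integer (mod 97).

val('e') = 5, val('j') = 10
Position k = 6, exponent = n-1-k = 0
B^0 mod M = 5^0 mod 97 = 1
Delta = (10 - 5) * 1 mod 97 = 5
New hash = (6 + 5) mod 97 = 11

Answer: 11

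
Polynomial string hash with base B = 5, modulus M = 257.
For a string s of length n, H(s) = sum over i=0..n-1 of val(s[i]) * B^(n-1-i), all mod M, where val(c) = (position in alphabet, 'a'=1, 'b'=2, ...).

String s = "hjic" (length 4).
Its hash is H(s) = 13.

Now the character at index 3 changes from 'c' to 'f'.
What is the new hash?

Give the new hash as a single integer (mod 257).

Answer: 16

Derivation:
val('c') = 3, val('f') = 6
Position k = 3, exponent = n-1-k = 0
B^0 mod M = 5^0 mod 257 = 1
Delta = (6 - 3) * 1 mod 257 = 3
New hash = (13 + 3) mod 257 = 16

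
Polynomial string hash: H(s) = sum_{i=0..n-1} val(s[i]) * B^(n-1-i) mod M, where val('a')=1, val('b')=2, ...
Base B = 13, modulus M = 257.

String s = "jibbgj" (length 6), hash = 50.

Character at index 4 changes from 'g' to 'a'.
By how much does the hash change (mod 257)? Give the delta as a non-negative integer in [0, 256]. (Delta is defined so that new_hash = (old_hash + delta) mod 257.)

Answer: 179

Derivation:
Delta formula: (val(new) - val(old)) * B^(n-1-k) mod M
  val('a') - val('g') = 1 - 7 = -6
  B^(n-1-k) = 13^1 mod 257 = 13
  Delta = -6 * 13 mod 257 = 179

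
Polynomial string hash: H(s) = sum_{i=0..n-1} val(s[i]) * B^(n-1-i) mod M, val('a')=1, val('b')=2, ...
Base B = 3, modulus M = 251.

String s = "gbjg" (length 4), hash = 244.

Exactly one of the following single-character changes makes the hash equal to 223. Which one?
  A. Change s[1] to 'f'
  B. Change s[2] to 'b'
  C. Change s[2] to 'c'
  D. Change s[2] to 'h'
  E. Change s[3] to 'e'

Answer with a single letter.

Option A: s[1]='b'->'f', delta=(6-2)*3^2 mod 251 = 36, hash=244+36 mod 251 = 29
Option B: s[2]='j'->'b', delta=(2-10)*3^1 mod 251 = 227, hash=244+227 mod 251 = 220
Option C: s[2]='j'->'c', delta=(3-10)*3^1 mod 251 = 230, hash=244+230 mod 251 = 223 <-- target
Option D: s[2]='j'->'h', delta=(8-10)*3^1 mod 251 = 245, hash=244+245 mod 251 = 238
Option E: s[3]='g'->'e', delta=(5-7)*3^0 mod 251 = 249, hash=244+249 mod 251 = 242

Answer: C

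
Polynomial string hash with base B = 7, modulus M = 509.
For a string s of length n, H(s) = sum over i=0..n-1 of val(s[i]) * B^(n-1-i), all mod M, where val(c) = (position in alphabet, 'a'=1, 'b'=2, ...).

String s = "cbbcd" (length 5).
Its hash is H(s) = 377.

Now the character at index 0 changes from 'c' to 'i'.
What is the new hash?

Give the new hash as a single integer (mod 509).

Answer: 22

Derivation:
val('c') = 3, val('i') = 9
Position k = 0, exponent = n-1-k = 4
B^4 mod M = 7^4 mod 509 = 365
Delta = (9 - 3) * 365 mod 509 = 154
New hash = (377 + 154) mod 509 = 22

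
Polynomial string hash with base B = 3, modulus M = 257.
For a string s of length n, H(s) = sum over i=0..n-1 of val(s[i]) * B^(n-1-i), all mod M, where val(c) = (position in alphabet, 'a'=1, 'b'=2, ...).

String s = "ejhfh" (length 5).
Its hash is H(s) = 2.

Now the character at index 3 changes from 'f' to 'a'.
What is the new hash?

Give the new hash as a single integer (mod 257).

Answer: 244

Derivation:
val('f') = 6, val('a') = 1
Position k = 3, exponent = n-1-k = 1
B^1 mod M = 3^1 mod 257 = 3
Delta = (1 - 6) * 3 mod 257 = 242
New hash = (2 + 242) mod 257 = 244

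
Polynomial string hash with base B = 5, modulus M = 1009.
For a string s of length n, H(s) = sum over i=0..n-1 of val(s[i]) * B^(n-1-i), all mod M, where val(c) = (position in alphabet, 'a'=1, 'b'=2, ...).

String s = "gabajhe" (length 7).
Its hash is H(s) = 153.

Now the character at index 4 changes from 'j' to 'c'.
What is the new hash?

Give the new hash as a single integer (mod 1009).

Answer: 987

Derivation:
val('j') = 10, val('c') = 3
Position k = 4, exponent = n-1-k = 2
B^2 mod M = 5^2 mod 1009 = 25
Delta = (3 - 10) * 25 mod 1009 = 834
New hash = (153 + 834) mod 1009 = 987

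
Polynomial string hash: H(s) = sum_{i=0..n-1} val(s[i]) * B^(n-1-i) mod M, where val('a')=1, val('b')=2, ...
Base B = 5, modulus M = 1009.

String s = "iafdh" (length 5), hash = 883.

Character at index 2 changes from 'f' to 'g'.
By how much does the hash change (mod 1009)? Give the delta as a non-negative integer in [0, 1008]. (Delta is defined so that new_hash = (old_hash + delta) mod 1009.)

Answer: 25

Derivation:
Delta formula: (val(new) - val(old)) * B^(n-1-k) mod M
  val('g') - val('f') = 7 - 6 = 1
  B^(n-1-k) = 5^2 mod 1009 = 25
  Delta = 1 * 25 mod 1009 = 25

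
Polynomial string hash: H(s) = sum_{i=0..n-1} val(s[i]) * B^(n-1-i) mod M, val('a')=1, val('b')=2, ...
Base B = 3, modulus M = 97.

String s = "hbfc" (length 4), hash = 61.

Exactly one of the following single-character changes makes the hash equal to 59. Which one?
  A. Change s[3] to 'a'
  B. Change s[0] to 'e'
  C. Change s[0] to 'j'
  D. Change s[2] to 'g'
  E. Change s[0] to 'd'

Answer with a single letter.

Option A: s[3]='c'->'a', delta=(1-3)*3^0 mod 97 = 95, hash=61+95 mod 97 = 59 <-- target
Option B: s[0]='h'->'e', delta=(5-8)*3^3 mod 97 = 16, hash=61+16 mod 97 = 77
Option C: s[0]='h'->'j', delta=(10-8)*3^3 mod 97 = 54, hash=61+54 mod 97 = 18
Option D: s[2]='f'->'g', delta=(7-6)*3^1 mod 97 = 3, hash=61+3 mod 97 = 64
Option E: s[0]='h'->'d', delta=(4-8)*3^3 mod 97 = 86, hash=61+86 mod 97 = 50

Answer: A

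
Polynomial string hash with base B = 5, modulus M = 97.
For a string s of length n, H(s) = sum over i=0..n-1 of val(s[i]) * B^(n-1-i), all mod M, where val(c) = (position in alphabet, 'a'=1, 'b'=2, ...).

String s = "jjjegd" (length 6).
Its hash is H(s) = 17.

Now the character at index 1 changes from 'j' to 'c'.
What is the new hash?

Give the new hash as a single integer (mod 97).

val('j') = 10, val('c') = 3
Position k = 1, exponent = n-1-k = 4
B^4 mod M = 5^4 mod 97 = 43
Delta = (3 - 10) * 43 mod 97 = 87
New hash = (17 + 87) mod 97 = 7

Answer: 7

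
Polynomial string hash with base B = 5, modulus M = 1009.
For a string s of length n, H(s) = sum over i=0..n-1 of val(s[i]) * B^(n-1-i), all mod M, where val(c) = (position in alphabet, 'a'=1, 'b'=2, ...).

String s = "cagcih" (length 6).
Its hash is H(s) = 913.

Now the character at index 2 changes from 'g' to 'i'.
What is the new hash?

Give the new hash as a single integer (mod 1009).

val('g') = 7, val('i') = 9
Position k = 2, exponent = n-1-k = 3
B^3 mod M = 5^3 mod 1009 = 125
Delta = (9 - 7) * 125 mod 1009 = 250
New hash = (913 + 250) mod 1009 = 154

Answer: 154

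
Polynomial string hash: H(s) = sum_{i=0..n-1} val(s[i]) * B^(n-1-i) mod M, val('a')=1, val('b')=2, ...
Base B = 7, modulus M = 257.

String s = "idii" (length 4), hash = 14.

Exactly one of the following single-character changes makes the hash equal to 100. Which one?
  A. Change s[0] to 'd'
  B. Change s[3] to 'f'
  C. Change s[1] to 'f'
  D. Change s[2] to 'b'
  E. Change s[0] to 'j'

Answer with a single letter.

Answer: E

Derivation:
Option A: s[0]='i'->'d', delta=(4-9)*7^3 mod 257 = 84, hash=14+84 mod 257 = 98
Option B: s[3]='i'->'f', delta=(6-9)*7^0 mod 257 = 254, hash=14+254 mod 257 = 11
Option C: s[1]='d'->'f', delta=(6-4)*7^2 mod 257 = 98, hash=14+98 mod 257 = 112
Option D: s[2]='i'->'b', delta=(2-9)*7^1 mod 257 = 208, hash=14+208 mod 257 = 222
Option E: s[0]='i'->'j', delta=(10-9)*7^3 mod 257 = 86, hash=14+86 mod 257 = 100 <-- target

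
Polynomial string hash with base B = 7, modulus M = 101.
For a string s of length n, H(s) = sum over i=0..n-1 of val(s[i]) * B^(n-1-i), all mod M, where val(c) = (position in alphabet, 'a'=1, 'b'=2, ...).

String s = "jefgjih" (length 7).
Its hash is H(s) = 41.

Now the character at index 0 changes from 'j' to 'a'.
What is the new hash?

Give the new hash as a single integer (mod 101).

val('j') = 10, val('a') = 1
Position k = 0, exponent = n-1-k = 6
B^6 mod M = 7^6 mod 101 = 85
Delta = (1 - 10) * 85 mod 101 = 43
New hash = (41 + 43) mod 101 = 84

Answer: 84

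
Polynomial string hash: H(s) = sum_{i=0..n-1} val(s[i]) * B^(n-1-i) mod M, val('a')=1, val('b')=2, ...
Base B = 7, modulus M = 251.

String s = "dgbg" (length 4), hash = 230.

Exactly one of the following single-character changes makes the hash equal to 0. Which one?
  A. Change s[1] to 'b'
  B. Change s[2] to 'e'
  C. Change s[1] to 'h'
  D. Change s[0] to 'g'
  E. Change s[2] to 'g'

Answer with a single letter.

Option A: s[1]='g'->'b', delta=(2-7)*7^2 mod 251 = 6, hash=230+6 mod 251 = 236
Option B: s[2]='b'->'e', delta=(5-2)*7^1 mod 251 = 21, hash=230+21 mod 251 = 0 <-- target
Option C: s[1]='g'->'h', delta=(8-7)*7^2 mod 251 = 49, hash=230+49 mod 251 = 28
Option D: s[0]='d'->'g', delta=(7-4)*7^3 mod 251 = 25, hash=230+25 mod 251 = 4
Option E: s[2]='b'->'g', delta=(7-2)*7^1 mod 251 = 35, hash=230+35 mod 251 = 14

Answer: B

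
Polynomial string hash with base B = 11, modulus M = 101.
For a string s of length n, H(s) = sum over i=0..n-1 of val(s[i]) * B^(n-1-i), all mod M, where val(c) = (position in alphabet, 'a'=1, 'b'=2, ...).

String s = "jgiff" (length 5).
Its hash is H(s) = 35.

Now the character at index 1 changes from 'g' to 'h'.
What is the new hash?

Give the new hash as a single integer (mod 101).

Answer: 53

Derivation:
val('g') = 7, val('h') = 8
Position k = 1, exponent = n-1-k = 3
B^3 mod M = 11^3 mod 101 = 18
Delta = (8 - 7) * 18 mod 101 = 18
New hash = (35 + 18) mod 101 = 53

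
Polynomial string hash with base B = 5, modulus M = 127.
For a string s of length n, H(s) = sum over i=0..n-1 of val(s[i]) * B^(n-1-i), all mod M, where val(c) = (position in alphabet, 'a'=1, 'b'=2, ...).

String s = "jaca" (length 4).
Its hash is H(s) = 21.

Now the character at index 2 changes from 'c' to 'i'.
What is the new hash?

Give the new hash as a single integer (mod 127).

Answer: 51

Derivation:
val('c') = 3, val('i') = 9
Position k = 2, exponent = n-1-k = 1
B^1 mod M = 5^1 mod 127 = 5
Delta = (9 - 3) * 5 mod 127 = 30
New hash = (21 + 30) mod 127 = 51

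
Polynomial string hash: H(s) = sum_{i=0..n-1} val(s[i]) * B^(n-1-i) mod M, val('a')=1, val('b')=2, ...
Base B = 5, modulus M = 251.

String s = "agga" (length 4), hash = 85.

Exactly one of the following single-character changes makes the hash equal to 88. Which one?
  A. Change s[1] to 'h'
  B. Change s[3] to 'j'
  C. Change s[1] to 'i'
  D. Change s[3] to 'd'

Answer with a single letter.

Option A: s[1]='g'->'h', delta=(8-7)*5^2 mod 251 = 25, hash=85+25 mod 251 = 110
Option B: s[3]='a'->'j', delta=(10-1)*5^0 mod 251 = 9, hash=85+9 mod 251 = 94
Option C: s[1]='g'->'i', delta=(9-7)*5^2 mod 251 = 50, hash=85+50 mod 251 = 135
Option D: s[3]='a'->'d', delta=(4-1)*5^0 mod 251 = 3, hash=85+3 mod 251 = 88 <-- target

Answer: D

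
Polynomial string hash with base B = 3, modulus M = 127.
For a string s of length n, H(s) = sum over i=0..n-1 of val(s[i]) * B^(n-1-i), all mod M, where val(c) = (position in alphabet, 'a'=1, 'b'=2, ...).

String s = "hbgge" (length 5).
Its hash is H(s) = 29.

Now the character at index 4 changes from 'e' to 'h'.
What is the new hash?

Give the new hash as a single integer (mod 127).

Answer: 32

Derivation:
val('e') = 5, val('h') = 8
Position k = 4, exponent = n-1-k = 0
B^0 mod M = 3^0 mod 127 = 1
Delta = (8 - 5) * 1 mod 127 = 3
New hash = (29 + 3) mod 127 = 32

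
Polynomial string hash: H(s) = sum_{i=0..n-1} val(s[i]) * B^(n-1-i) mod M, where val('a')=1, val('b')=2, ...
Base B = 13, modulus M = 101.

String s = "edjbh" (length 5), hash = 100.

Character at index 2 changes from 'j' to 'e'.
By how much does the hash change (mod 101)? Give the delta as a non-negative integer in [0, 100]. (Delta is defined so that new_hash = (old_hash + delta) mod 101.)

Delta formula: (val(new) - val(old)) * B^(n-1-k) mod M
  val('e') - val('j') = 5 - 10 = -5
  B^(n-1-k) = 13^2 mod 101 = 68
  Delta = -5 * 68 mod 101 = 64

Answer: 64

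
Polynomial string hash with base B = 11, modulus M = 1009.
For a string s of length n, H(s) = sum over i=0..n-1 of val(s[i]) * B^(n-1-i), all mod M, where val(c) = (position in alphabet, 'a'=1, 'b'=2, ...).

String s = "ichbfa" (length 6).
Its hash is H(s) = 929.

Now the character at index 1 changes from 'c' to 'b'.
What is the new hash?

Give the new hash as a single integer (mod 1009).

val('c') = 3, val('b') = 2
Position k = 1, exponent = n-1-k = 4
B^4 mod M = 11^4 mod 1009 = 515
Delta = (2 - 3) * 515 mod 1009 = 494
New hash = (929 + 494) mod 1009 = 414

Answer: 414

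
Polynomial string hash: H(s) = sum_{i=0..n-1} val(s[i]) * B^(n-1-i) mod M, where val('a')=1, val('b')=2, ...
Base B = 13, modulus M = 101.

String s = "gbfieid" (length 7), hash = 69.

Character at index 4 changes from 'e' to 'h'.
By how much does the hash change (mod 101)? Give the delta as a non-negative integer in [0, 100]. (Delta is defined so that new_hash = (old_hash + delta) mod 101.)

Answer: 2

Derivation:
Delta formula: (val(new) - val(old)) * B^(n-1-k) mod M
  val('h') - val('e') = 8 - 5 = 3
  B^(n-1-k) = 13^2 mod 101 = 68
  Delta = 3 * 68 mod 101 = 2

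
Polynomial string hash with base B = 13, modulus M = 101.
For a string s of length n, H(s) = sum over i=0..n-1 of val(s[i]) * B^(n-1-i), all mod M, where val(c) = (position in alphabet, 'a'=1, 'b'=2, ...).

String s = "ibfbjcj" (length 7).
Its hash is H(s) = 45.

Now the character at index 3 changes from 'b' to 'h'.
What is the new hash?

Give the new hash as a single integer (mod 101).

val('b') = 2, val('h') = 8
Position k = 3, exponent = n-1-k = 3
B^3 mod M = 13^3 mod 101 = 76
Delta = (8 - 2) * 76 mod 101 = 52
New hash = (45 + 52) mod 101 = 97

Answer: 97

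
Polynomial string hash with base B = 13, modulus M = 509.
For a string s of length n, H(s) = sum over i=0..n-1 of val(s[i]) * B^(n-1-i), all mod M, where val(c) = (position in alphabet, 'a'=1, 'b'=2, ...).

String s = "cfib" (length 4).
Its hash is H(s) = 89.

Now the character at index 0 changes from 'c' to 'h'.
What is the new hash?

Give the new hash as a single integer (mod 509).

Answer: 385

Derivation:
val('c') = 3, val('h') = 8
Position k = 0, exponent = n-1-k = 3
B^3 mod M = 13^3 mod 509 = 161
Delta = (8 - 3) * 161 mod 509 = 296
New hash = (89 + 296) mod 509 = 385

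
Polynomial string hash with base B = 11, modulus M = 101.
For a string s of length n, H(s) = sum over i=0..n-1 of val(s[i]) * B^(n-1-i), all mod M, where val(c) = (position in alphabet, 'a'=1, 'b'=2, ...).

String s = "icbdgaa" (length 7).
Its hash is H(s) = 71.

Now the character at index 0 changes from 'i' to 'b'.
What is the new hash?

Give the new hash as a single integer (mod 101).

val('i') = 9, val('b') = 2
Position k = 0, exponent = n-1-k = 6
B^6 mod M = 11^6 mod 101 = 21
Delta = (2 - 9) * 21 mod 101 = 55
New hash = (71 + 55) mod 101 = 25

Answer: 25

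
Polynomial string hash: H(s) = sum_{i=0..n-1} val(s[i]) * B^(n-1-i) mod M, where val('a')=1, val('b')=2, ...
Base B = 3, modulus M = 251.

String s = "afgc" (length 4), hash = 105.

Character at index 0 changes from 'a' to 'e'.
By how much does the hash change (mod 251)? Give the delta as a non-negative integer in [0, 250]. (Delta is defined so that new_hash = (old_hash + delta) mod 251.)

Delta formula: (val(new) - val(old)) * B^(n-1-k) mod M
  val('e') - val('a') = 5 - 1 = 4
  B^(n-1-k) = 3^3 mod 251 = 27
  Delta = 4 * 27 mod 251 = 108

Answer: 108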